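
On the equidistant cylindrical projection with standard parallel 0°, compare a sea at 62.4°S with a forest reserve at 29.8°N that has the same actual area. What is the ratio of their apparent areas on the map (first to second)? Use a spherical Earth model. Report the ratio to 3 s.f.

1.87

For the equirectangular projection with φ₀ = 0 (plate carrée), h = 1 along meridians and k = sec φ along parallels.
Areal scale at 62.4°: h·k = 1.000 × 2.158 = 2.158.
Areal scale at 29.8°: h·k = 1.000 × 1.152 = 1.152.
Ratio = 2.158/1.152 ≈ 1.87.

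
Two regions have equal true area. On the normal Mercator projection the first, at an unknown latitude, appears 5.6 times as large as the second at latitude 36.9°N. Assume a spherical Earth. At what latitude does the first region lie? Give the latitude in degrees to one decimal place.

70.2°

For equal true areas on Mercator, apparent areas scale as sec²φ, so the ratio is cos²φ₂ / cos²φ₁.
cos²φ₂ / cos²φ₁ = 5.6  ⇒  cos φ₁ = cos 36.9° / √5.6 = 0.7997/2.366 = 0.3379.
φ₁ = arccos(0.3379) ≈ 70.2°.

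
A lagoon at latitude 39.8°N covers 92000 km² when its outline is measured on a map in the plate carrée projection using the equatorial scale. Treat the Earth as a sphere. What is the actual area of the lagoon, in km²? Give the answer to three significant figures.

Plate carrée maps x = Rλ, y = Rφ. The meridian scale is h = 1 and the parallel scale is k = 1/cos φ = sec φ.
Areal scale = h·k = 1 × sec φ; at 39.8°, h = 1.000, k = 1.302, so h·k = 1.302.
True area = apparent / (areal scale) = 92000 / 1.302 ≈ 70700 km².

70700 km²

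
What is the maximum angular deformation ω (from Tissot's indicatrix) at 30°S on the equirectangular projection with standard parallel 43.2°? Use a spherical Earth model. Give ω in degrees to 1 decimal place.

9.9°

With standard parallel φ₀ = 43.2°, the equirectangular projection gives x = Rλ cos φ₀, y = Rφ, so h = 1 and k = cos 43.2° / cos φ.
At 30°: h = 1.000, k = 0.8417; principal scales a = 1.000, b = 0.8417.
sin(ω/2) = (a − b)/(a + b) = 0.1583/1.842 = 0.08593, so ω = 2 arcsin(0.08593) ≈ 9.9°.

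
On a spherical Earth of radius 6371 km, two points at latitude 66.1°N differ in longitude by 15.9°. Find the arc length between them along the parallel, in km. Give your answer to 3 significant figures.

716 km

Arc length along a parallel = R cos φ · Δλ (with Δλ in radians).
= 6371 × cos 66.1° × (15.9° × π/180) = 6371 × 0.4051 × 0.2775 ≈ 716 km.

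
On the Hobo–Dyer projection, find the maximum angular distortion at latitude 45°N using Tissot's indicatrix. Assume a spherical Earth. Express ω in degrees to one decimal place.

Hobo–Dyer is a cylindrical equal-area projection with standard parallels at ±37.5°. A cylindrical equal-area projection with standard parallel φ₀ has meridian scale h = cos φ / cos φ₀ and parallel scale k = cos φ₀ / cos φ (so areas are preserved, h·k = 1).
At 45°: h = 0.8913, k = 1.122; principal scales a = 1.122, b = 0.8913.
sin(ω/2) = (a − b)/(a + b) = 0.2307/2.013 = 0.1146, so ω = 2 arcsin(0.1146) ≈ 13.2°.

13.2°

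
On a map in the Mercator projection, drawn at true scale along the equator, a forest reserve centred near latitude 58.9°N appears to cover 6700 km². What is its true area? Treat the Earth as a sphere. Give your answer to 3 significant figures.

1790 km²

Mercator is conformal, so the point scale is isotropic: h = k = sec φ = 1/cos φ.
Areal scale = k² = sec²φ = 1/cos²(58.9°) = 1/0.5165² = 3.748.
True area = apparent / (areal scale) = 6700 / 3.748 ≈ 1790 km².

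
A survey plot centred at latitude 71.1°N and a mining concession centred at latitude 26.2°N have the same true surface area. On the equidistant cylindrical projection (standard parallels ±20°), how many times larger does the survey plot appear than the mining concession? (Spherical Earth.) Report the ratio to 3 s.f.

2.77

With standard parallel φ₀ = 20°, the equirectangular projection gives x = Rλ cos φ₀, y = Rφ, so h = 1 and k = cos 20° / cos φ.
Areal scale at 71.1°: h·k = 1.000 × 2.901 = 2.901.
Areal scale at 26.2°: h·k = 1.000 × 1.047 = 1.047.
Ratio = 2.901/1.047 ≈ 2.77.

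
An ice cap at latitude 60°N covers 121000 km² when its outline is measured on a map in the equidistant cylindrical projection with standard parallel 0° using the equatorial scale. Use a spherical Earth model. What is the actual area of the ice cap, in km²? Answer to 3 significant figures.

In the plate carrée (x = Rλ, y = Rφ), meridians are true-scale (h = 1) and parallels are stretched by k = sec φ.
Areal scale = h·k = 1 × sec φ; at 60°, h = 1.000, k = 2.000, so h·k = 2.000.
True area = apparent / (areal scale) = 121000 / 2.000 ≈ 60500 km².

60500 km²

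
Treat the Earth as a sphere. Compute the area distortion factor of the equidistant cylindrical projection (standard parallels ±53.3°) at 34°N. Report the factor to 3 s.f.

0.721

The equidistant cylindrical projection with φ₀ = 53.3° has h = 1 (meridians true) and k = cos φ₀ / cos φ along parallels.
Areal scale = h·k = 1 × cos φ₀ / cos φ; at 34°, h = 1.000, k = 0.7209, so h·k = 0.7209.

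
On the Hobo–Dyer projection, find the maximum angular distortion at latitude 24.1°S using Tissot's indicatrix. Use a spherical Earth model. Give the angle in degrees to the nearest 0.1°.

16.0°

The Hobo–Dyer projection is cylindrical equal-area with φ₀ = 37.5°. For cylindrical equal-area with standard parallel φ₀, h = cos φ / cos φ₀ and k = cos φ₀ / cos φ, so h·k = 1.
At 24.1°: h = 1.151, k = 0.8691; principal scales a = 1.151, b = 0.8691.
sin(ω/2) = (a − b)/(a + b) = 0.2815/2.020 = 0.1394, so ω = 2 arcsin(0.1394) ≈ 16.0°.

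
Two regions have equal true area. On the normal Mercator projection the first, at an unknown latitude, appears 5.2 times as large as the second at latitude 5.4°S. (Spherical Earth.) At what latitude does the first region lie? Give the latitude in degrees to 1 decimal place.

On Mercator, (apparent₁)/(apparent₂) = sec²φ₁ / sec²φ₂ when true areas are equal.
cos²φ₂ / cos²φ₁ = 5.2  ⇒  cos φ₁ = cos 5.4° / √5.2 = 0.9956/2.280 = 0.4366.
φ₁ = arccos(0.4366) ≈ 64.1°.

64.1°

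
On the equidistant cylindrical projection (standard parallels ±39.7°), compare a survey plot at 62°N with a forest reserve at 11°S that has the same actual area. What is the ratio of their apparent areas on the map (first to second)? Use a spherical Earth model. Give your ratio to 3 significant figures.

2.09

The equidistant cylindrical projection with φ₀ = 39.7° has h = 1 (meridians true) and k = cos φ₀ / cos φ along parallels.
Areal scale at 62°: h·k = 1.000 × 1.639 = 1.639.
Areal scale at 11°: h·k = 1.000 × 0.7838 = 0.7838.
Ratio = 1.639/0.7838 ≈ 2.09.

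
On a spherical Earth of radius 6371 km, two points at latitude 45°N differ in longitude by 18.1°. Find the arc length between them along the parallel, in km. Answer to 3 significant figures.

1420 km

Arc length along a parallel = R cos φ · Δλ (with Δλ in radians).
= 6371 × cos 45° × (18.1° × π/180) = 6371 × 0.7071 × 0.3159 ≈ 1420 km.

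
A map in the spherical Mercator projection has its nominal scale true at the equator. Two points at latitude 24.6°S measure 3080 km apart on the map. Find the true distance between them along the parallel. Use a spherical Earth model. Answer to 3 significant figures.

2800 km

Mercator is conformal, so the point scale is isotropic: h = k = sec φ = 1/cos φ.
Along the parallel at 24.6°, map distances are exaggerated by k = sec 24.6° = 1.100.
True distance = 3080 / 1.100 = 3080 × cos 24.6° ≈ 2800 km.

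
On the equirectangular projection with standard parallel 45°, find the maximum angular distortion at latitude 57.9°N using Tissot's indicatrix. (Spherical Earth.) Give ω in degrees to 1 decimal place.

In the equirectangular projection with standard parallel φ₀ = 45° (x = Rλ cos φ₀, y = Rφ), meridians are true-scale (h = 1) and the parallel scale is k = cos φ₀ / cos φ.
At 57.9°: h = 1.000, k = 1.331; principal scales a = 1.331, b = 1.000.
sin(ω/2) = (a − b)/(a + b) = 0.3307/2.331 = 0.1419, so ω = 2 arcsin(0.1419) ≈ 16.3°.

16.3°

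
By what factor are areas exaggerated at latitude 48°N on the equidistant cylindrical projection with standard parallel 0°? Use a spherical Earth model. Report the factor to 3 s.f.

Plate carrée maps x = Rλ, y = Rφ. The meridian scale is h = 1 and the parallel scale is k = 1/cos φ = sec φ.
Areal scale = h·k = 1 × sec φ; at 48°, h = 1.000, k = 1.494, so h·k = 1.494.

1.49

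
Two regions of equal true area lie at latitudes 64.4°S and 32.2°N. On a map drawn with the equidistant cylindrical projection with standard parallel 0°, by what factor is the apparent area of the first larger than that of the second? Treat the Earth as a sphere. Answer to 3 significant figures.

1.96

For the equirectangular projection with φ₀ = 0 (plate carrée), h = 1 along meridians and k = sec φ along parallels.
Areal scale at 64.4°: h·k = 1.000 × 2.314 = 2.314.
Areal scale at 32.2°: h·k = 1.000 × 1.182 = 1.182.
Ratio = 2.314/1.182 ≈ 1.96.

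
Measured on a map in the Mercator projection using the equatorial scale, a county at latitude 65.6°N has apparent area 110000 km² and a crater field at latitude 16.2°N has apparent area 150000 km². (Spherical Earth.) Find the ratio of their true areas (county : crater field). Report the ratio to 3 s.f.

Mercator's areal exaggeration is sec²φ; hence true area = (apparent area) · cos²φ.
True area of county: 110000 × cos²(65.6°) = 110000 × 0.1707 = 18770 km².
True area of crater field: 150000 × cos²(16.2°) = 150000 × 0.9222 = 138300 km².
Ratio = 18770 / 138300 ≈ 0.136.

0.136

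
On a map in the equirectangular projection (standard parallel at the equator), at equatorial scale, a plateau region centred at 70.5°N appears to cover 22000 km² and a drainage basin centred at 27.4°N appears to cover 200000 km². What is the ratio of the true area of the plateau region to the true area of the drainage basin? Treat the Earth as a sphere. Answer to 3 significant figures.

0.0414

Plate carrée has h = 1 and k = sec φ, giving areal scale sec φ; true area = (apparent area) · cos φ.
True area of plateau region: 22000 × cos(70.5°) = 22000 × 0.3338 = 7344 km².
True area of drainage basin: 200000 × cos(27.4°) = 200000 × 0.8878 = 177600 km².
Ratio = 7344 / 177600 ≈ 0.0414.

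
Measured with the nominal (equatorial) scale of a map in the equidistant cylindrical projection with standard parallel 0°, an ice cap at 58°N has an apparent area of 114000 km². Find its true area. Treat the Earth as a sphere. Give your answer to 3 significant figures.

60400 km²

For the equirectangular projection with φ₀ = 0 (plate carrée), h = 1 along meridians and k = sec φ along parallels.
Areal scale = h·k = 1 × sec φ; at 58°, h = 1.000, k = 1.887, so h·k = 1.887.
True area = apparent / (areal scale) = 114000 / 1.887 ≈ 60400 km².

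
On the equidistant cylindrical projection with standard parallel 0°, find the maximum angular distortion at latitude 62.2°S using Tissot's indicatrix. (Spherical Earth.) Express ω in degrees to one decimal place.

42.7°

Plate carrée maps x = Rλ, y = Rφ. The meridian scale is h = 1 and the parallel scale is k = 1/cos φ = sec φ.
At 62.2°: h = 1.000, k = 2.144; principal scales a = 2.144, b = 1.000.
sin(ω/2) = (a − b)/(a + b) = 1.144/3.144 = 0.3639, so ω = 2 arcsin(0.3639) ≈ 42.7°.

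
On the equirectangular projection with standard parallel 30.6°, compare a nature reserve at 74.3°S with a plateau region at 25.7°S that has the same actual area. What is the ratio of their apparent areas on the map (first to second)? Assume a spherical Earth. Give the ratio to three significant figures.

3.33

In the equirectangular projection with standard parallel φ₀ = 30.6° (x = Rλ cos φ₀, y = Rφ), meridians are true-scale (h = 1) and the parallel scale is k = cos φ₀ / cos φ.
Areal scale at 74.3°: h·k = 1.000 × 3.181 = 3.181.
Areal scale at 25.7°: h·k = 1.000 × 0.9552 = 0.9552.
Ratio = 3.181/0.9552 ≈ 3.33.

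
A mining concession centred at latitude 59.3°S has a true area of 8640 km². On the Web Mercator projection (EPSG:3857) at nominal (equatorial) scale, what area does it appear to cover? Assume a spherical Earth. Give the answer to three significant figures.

For Mercator, h = k = sec φ (a conformal cylindrical projection has a single point scale, 1/cos φ).
Areal scale = k² = sec²φ = 1/cos²(59.3°) = 1/0.5105² = 3.837.
Apparent area = 8640 × 3.837 ≈ 33100 km².

33100 km²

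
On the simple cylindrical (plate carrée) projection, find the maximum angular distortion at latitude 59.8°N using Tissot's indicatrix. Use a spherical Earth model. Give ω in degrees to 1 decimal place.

38.6°

For the equirectangular projection with φ₀ = 0 (plate carrée), h = 1 along meridians and k = sec φ along parallels.
At 59.8°: h = 1.000, k = 1.988; principal scales a = 1.988, b = 1.000.
sin(ω/2) = (a − b)/(a + b) = 0.9880/2.988 = 0.3307, so ω = 2 arcsin(0.3307) ≈ 38.6°.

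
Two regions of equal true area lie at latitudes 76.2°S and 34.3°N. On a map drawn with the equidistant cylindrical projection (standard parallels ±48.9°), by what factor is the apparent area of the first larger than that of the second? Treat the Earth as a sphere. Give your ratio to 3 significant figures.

3.46

In the equirectangular projection with standard parallel φ₀ = 48.9° (x = Rλ cos φ₀, y = Rφ), meridians are true-scale (h = 1) and the parallel scale is k = cos φ₀ / cos φ.
Areal scale at 76.2°: h·k = 1.000 × 2.756 = 2.756.
Areal scale at 34.3°: h·k = 1.000 × 0.7958 = 0.7958.
Ratio = 2.756/0.7958 ≈ 3.46.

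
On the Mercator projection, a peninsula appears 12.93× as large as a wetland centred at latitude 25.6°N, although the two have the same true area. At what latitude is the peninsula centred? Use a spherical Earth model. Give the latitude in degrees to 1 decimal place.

On Mercator, (apparent₁)/(apparent₂) = sec²φ₁ / sec²φ₂ when true areas are equal.
cos²φ₂ / cos²φ₁ = 12.93  ⇒  cos φ₁ = cos 25.6° / √12.93 = 0.9018/3.596 = 0.2508.
φ₁ = arccos(0.2508) ≈ 75.5°.

75.5°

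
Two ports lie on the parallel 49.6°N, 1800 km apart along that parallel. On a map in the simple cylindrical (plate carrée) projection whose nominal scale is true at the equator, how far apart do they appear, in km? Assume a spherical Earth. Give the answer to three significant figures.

2780 km

For the equirectangular projection with φ₀ = 0 (plate carrée), h = 1 along meridians and k = sec φ along parallels.
Along the parallel, k = sec 49.6° = 1/0.6481 = 1.543.
Map distance = 1800 × 1.543 ≈ 2780 km.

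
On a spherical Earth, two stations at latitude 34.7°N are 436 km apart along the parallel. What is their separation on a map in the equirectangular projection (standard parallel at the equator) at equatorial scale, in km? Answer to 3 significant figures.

530 km

For the equirectangular projection with φ₀ = 0 (plate carrée), h = 1 along meridians and k = sec φ along parallels.
Along the parallel, k = sec 34.7° = 1/0.8221 = 1.216.
Map distance = 436 × 1.216 ≈ 530 km.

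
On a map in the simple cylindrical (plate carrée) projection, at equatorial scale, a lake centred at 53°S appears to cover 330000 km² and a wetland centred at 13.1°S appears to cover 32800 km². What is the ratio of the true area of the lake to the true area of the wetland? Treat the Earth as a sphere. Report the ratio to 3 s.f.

Plate carrée has h = 1 and k = sec φ, giving areal scale sec φ; true area = (apparent area) · cos φ.
True area of lake: 330000 × cos(53°) = 330000 × 0.6018 = 198600 km².
True area of wetland: 32800 × cos(13.1°) = 32800 × 0.9740 = 31950 km².
Ratio = 198600 / 31950 ≈ 6.22.

6.22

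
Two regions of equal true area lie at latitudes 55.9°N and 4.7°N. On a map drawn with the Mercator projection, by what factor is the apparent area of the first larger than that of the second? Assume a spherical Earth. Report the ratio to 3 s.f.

3.16

On Mercator, area is exaggerated by sec²φ = 1/cos²φ.
At 55.9°: sec²(55.9°) = 1/0.5606² = 3.182.
At 4.7°: sec²(4.7°) = 1/0.9966² = 1.007.
Ratio = 3.182/1.007 = cos²(4.7°)/cos²(55.9°) ≈ 3.16.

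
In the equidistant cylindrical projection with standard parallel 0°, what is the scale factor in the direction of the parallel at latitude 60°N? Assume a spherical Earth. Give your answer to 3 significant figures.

In the plate carrée (x = Rλ, y = Rφ), meridians are true-scale (h = 1) and parallels are stretched by k = sec φ.
k = 1/cos 60° = 1/0.5000 = 2.000.

2.00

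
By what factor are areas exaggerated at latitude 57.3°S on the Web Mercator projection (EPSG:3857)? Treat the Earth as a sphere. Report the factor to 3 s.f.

The Mercator projection is conformal; its linear scale factor is the same in every direction and equals sec φ = 1/cos φ.
Areal scale = k² = sec²φ = 1/cos²(57.3°) = 1/0.5402² = 3.426.

3.43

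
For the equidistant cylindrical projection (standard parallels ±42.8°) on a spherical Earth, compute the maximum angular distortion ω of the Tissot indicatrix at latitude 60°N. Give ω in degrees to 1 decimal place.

21.8°

With standard parallel φ₀ = 42.8°, the equirectangular projection gives x = Rλ cos φ₀, y = Rφ, so h = 1 and k = cos 42.8° / cos φ.
At 60°: h = 1.000, k = 1.467; principal scales a = 1.467, b = 1.000.
sin(ω/2) = (a − b)/(a + b) = 0.4675/2.467 = 0.1894, so ω = 2 arcsin(0.1894) ≈ 21.8°.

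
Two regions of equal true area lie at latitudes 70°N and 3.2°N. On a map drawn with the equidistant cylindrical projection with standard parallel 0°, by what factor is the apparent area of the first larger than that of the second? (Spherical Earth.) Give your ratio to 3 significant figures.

For the equirectangular projection with φ₀ = 0 (plate carrée), h = 1 along meridians and k = sec φ along parallels.
Areal scale at 70°: h·k = 1.000 × 2.924 = 2.924.
Areal scale at 3.2°: h·k = 1.000 × 1.002 = 1.002.
Ratio = 2.924/1.002 ≈ 2.92.

2.92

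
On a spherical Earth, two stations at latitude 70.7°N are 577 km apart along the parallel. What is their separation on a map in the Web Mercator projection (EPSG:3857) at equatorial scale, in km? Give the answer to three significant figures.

1750 km

The Mercator projection is conformal; its linear scale factor is the same in every direction and equals sec φ = 1/cos φ.
Along the parallel, k = sec 70.7° = 1/0.3305 = 3.026.
Map distance = 577 × 3.026 ≈ 1750 km.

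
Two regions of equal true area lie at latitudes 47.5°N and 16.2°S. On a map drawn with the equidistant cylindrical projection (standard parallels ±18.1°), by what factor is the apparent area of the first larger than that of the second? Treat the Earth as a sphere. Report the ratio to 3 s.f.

1.42

The equidistant cylindrical projection with φ₀ = 18.1° has h = 1 (meridians true) and k = cos φ₀ / cos φ along parallels.
Areal scale at 47.5°: h·k = 1.000 × 1.407 = 1.407.
Areal scale at 16.2°: h·k = 1.000 × 0.9898 = 0.9898.
Ratio = 1.407/0.9898 ≈ 1.42.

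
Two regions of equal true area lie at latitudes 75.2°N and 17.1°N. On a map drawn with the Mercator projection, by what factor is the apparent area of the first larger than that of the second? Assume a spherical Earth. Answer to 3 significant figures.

14.0

On Mercator, area is exaggerated by sec²φ = 1/cos²φ.
At 75.2°: sec²(75.2°) = 1/0.2554² = 15.33.
At 17.1°: sec²(17.1°) = 1/0.9558² = 1.095.
Ratio = 15.33/1.095 = cos²(17.1°)/cos²(75.2°) ≈ 14.0.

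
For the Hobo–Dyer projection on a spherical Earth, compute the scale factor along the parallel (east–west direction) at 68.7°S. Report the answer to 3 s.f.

2.18

Hobo–Dyer is a cylindrical equal-area projection with standard parallels at ±37.5°. A cylindrical equal-area projection with standard parallel φ₀ has meridian scale h = cos φ / cos φ₀ and parallel scale k = cos φ₀ / cos φ (so areas are preserved, h·k = 1).
k = cos 37.5° / cos 68.7° = 0.7934/0.3633 = 2.184.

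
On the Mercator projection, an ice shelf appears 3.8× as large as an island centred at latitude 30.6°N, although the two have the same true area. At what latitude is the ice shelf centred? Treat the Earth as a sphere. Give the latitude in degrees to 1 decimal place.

For equal true areas on Mercator, apparent areas scale as sec²φ, so the ratio is cos²φ₂ / cos²φ₁.
cos²φ₂ / cos²φ₁ = 3.8  ⇒  cos φ₁ = cos 30.6° / √3.8 = 0.8607/1.949 = 0.4416.
φ₁ = arccos(0.4416) ≈ 63.8°.

63.8°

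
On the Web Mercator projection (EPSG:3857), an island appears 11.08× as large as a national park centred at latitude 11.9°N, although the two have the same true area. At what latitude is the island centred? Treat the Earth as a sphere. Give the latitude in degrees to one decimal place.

72.9°

Mercator areal scale is sec²φ, so apparent-area ratio = sec²φ₁ / sec²φ₂ = cos²φ₂ / cos²φ₁.
cos²φ₂ / cos²φ₁ = 11.08  ⇒  cos φ₁ = cos 11.9° / √11.08 = 0.9785/3.329 = 0.2940.
φ₁ = arccos(0.2940) ≈ 72.9°.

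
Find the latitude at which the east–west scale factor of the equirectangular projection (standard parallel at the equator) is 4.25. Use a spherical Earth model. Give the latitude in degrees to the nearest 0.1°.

76.4°

Plate carrée: h = 1, k = sec φ along parallels.
sec φ = 4.25  ⇒  cos φ = 0.2353  ⇒  φ ≈ 76.4°.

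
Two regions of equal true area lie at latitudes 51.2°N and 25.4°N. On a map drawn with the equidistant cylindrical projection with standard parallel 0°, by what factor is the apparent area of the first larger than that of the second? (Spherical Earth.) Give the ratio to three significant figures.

For the equirectangular projection with φ₀ = 0 (plate carrée), h = 1 along meridians and k = sec φ along parallels.
Areal scale at 51.2°: h·k = 1.000 × 1.596 = 1.596.
Areal scale at 25.4°: h·k = 1.000 × 1.107 = 1.107.
Ratio = 1.596/1.107 ≈ 1.44.

1.44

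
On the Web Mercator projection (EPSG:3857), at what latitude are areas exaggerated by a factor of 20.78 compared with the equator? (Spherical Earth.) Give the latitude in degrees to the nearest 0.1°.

Mercator areal scale is sec²φ.
sec²φ = 20.78  ⇒  cos²φ = 0.04812  ⇒  cos φ = 0.2194.
φ = arccos(0.2194) ≈ 77.3°.

77.3°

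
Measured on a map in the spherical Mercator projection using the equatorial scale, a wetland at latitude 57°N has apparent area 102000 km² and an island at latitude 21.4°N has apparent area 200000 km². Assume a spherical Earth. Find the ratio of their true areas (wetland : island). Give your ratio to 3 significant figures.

On Mercator the areal scale is sec²φ, so true area = apparent × cos²φ.
True area of wetland: 102000 × cos²(57°) = 102000 × 0.2966 = 30260 km².
True area of island: 200000 × cos²(21.4°) = 200000 × 0.8669 = 173400 km².
Ratio = 30260 / 173400 ≈ 0.175.

0.175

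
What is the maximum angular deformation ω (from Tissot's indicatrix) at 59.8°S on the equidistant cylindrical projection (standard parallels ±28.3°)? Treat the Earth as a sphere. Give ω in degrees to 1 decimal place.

31.7°

With standard parallel φ₀ = 28.3°, the equirectangular projection gives x = Rλ cos φ₀, y = Rφ, so h = 1 and k = cos 28.3° / cos φ.
At 59.8°: h = 1.000, k = 1.750; principal scales a = 1.750, b = 1.000.
sin(ω/2) = (a − b)/(a + b) = 0.7504/2.750 = 0.2728, so ω = 2 arcsin(0.2728) ≈ 31.7°.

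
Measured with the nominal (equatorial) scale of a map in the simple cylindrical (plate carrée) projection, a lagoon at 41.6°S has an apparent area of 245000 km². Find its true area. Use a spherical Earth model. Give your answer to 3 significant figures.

In the plate carrée (x = Rλ, y = Rφ), meridians are true-scale (h = 1) and parallels are stretched by k = sec φ.
Areal scale = h·k = 1 × sec φ; at 41.6°, h = 1.000, k = 1.337, so h·k = 1.337.
True area = apparent / (areal scale) = 245000 / 1.337 ≈ 183000 km².

183000 km²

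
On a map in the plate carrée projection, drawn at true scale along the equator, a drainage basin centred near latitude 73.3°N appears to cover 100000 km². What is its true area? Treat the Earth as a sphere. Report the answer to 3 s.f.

In the plate carrée (x = Rλ, y = Rφ), meridians are true-scale (h = 1) and parallels are stretched by k = sec φ.
Areal scale = h·k = 1 × sec φ; at 73.3°, h = 1.000, k = 3.480, so h·k = 3.480.
True area = apparent / (areal scale) = 100000 / 3.480 ≈ 28700 km².

28700 km²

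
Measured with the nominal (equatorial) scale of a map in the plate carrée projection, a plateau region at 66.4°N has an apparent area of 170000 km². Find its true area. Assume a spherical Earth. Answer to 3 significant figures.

For the equirectangular projection with φ₀ = 0 (plate carrée), h = 1 along meridians and k = sec φ along parallels.
Areal scale = h·k = 1 × sec φ; at 66.4°, h = 1.000, k = 2.498, so h·k = 2.498.
True area = apparent / (areal scale) = 170000 / 2.498 ≈ 68100 km².

68100 km²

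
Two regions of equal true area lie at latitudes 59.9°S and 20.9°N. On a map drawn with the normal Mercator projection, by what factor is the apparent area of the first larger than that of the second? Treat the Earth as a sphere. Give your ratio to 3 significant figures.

Mercator is conformal with k = sec φ, so areal scale = k² = sec²φ.
At 59.9°: sec²(59.9°) = 1/0.5015² = 3.976.
At 20.9°: sec²(20.9°) = 1/0.9342² = 1.146.
Ratio = 3.976/1.146 = cos²(20.9°)/cos²(59.9°) ≈ 3.47.

3.47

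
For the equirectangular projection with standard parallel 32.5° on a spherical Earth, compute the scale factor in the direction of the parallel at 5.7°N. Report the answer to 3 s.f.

0.848

In the equirectangular projection with standard parallel φ₀ = 32.5° (x = Rλ cos φ₀, y = Rφ), meridians are true-scale (h = 1) and the parallel scale is k = cos φ₀ / cos φ.
k = cos 32.5° / cos 5.7° = 0.8434/0.9951 = 0.8476.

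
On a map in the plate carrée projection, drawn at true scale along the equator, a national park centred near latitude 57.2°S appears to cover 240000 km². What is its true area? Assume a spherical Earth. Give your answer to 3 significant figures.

130000 km²

In the plate carrée (x = Rλ, y = Rφ), meridians are true-scale (h = 1) and parallels are stretched by k = sec φ.
Areal scale = h·k = 1 × sec φ; at 57.2°, h = 1.000, k = 1.846, so h·k = 1.846.
True area = apparent / (areal scale) = 240000 / 1.846 ≈ 130000 km².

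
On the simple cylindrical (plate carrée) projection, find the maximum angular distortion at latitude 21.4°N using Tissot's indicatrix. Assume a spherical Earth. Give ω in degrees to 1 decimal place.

4.1°

Plate carrée maps x = Rλ, y = Rφ. The meridian scale is h = 1 and the parallel scale is k = 1/cos φ = sec φ.
At 21.4°: h = 1.000, k = 1.074; principal scales a = 1.074, b = 1.000.
sin(ω/2) = (a − b)/(a + b) = 0.07405/2.074 = 0.03570, so ω = 2 arcsin(0.03570) ≈ 4.1°.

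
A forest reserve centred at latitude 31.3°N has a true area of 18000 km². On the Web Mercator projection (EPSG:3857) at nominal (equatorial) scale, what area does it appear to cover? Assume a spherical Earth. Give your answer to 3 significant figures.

24700 km²

The Mercator projection is conformal; its linear scale factor is the same in every direction and equals sec φ = 1/cos φ.
Areal scale = k² = sec²φ = 1/cos²(31.3°) = 1/0.8545² = 1.370.
Apparent area = 18000 × 1.370 ≈ 24700 km².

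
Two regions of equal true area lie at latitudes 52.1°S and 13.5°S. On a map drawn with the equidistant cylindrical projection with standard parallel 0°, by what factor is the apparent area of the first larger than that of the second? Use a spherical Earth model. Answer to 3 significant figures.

1.58

For the equirectangular projection with φ₀ = 0 (plate carrée), h = 1 along meridians and k = sec φ along parallels.
Areal scale at 52.1°: h·k = 1.000 × 1.628 = 1.628.
Areal scale at 13.5°: h·k = 1.000 × 1.028 = 1.028.
Ratio = 1.628/1.028 ≈ 1.58.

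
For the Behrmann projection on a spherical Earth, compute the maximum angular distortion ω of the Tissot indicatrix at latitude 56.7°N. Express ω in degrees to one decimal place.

Behrmann is a cylindrical equal-area projection with standard parallels at ±30°. A cylindrical equal-area projection with standard parallel φ₀ has meridian scale h = cos φ / cos φ₀ and parallel scale k = cos φ₀ / cos φ (so areas are preserved, h·k = 1).
At 56.7°: h = 0.6340, k = 1.577; principal scales a = 1.577, b = 0.6340.
sin(ω/2) = (a − b)/(a + b) = 0.9434/2.211 = 0.4266, so ω = 2 arcsin(0.4266) ≈ 50.5°.

50.5°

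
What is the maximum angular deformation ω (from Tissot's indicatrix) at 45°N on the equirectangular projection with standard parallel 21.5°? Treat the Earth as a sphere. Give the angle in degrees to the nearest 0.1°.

15.7°

In the equirectangular projection with standard parallel φ₀ = 21.5° (x = Rλ cos φ₀, y = Rφ), meridians are true-scale (h = 1) and the parallel scale is k = cos φ₀ / cos φ.
At 45°: h = 1.000, k = 1.316; principal scales a = 1.316, b = 1.000.
sin(ω/2) = (a − b)/(a + b) = 0.3158/2.316 = 0.1364, so ω = 2 arcsin(0.1364) ≈ 15.7°.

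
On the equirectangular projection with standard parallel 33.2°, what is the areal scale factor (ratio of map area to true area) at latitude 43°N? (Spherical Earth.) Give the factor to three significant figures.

In the equirectangular projection with standard parallel φ₀ = 33.2° (x = Rλ cos φ₀, y = Rφ), meridians are true-scale (h = 1) and the parallel scale is k = cos φ₀ / cos φ.
Areal scale = h·k = 1 × cos φ₀ / cos φ; at 43°, h = 1.000, k = 1.144, so h·k = 1.144.

1.14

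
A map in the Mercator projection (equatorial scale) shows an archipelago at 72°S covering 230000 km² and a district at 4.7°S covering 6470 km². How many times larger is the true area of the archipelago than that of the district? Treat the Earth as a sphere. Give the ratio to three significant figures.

On Mercator the areal scale is sec²φ, so true area = apparent × cos²φ.
True area of archipelago: 230000 × cos²(72°) = 230000 × 0.09549 = 21960 km².
True area of district: 6470 × cos²(4.7°) = 6470 × 0.9933 = 6427 km².
Ratio = 21960 / 6427 ≈ 3.42.

3.42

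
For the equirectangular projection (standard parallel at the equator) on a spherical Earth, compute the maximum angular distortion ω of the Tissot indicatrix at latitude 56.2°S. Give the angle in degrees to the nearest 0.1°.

Plate carrée maps x = Rλ, y = Rφ. The meridian scale is h = 1 and the parallel scale is k = 1/cos φ = sec φ.
At 56.2°: h = 1.000, k = 1.798; principal scales a = 1.798, b = 1.000.
sin(ω/2) = (a − b)/(a + b) = 0.7976/2.798 = 0.2851, so ω = 2 arcsin(0.2851) ≈ 33.1°.

33.1°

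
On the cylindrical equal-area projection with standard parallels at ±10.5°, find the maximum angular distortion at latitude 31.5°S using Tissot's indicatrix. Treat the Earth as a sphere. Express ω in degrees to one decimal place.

16.3°

For cylindrical equal-area with standard parallel φ₀, h = cos φ / cos φ₀ and k = cos φ₀ / cos φ, so h·k = 1.
At 31.5°: h = 0.8672, k = 1.153; principal scales a = 1.153, b = 0.8672.
sin(ω/2) = (a − b)/(a + b) = 0.2860/2.020 = 0.1416, so ω = 2 arcsin(0.1416) ≈ 16.3°.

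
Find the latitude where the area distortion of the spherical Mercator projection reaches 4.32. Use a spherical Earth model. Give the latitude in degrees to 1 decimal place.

61.2°

Mercator areal scale is sec²φ.
sec²φ = 4.32  ⇒  cos²φ = 0.2315  ⇒  cos φ = 0.4811.
φ = arccos(0.4811) ≈ 61.2°.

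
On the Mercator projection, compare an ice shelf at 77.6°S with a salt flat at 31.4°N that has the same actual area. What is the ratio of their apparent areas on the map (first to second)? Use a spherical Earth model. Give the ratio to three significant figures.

Mercator is conformal with k = sec φ, so areal scale = k² = sec²φ.
At 77.6°: sec²(77.6°) = 1/0.2147² = 21.69.
At 31.4°: sec²(31.4°) = 1/0.8536² = 1.373.
Ratio = 21.69/1.373 = cos²(31.4°)/cos²(77.6°) ≈ 15.8.

15.8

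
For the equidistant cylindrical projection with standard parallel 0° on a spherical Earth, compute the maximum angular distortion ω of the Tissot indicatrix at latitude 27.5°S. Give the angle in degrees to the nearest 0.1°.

In the plate carrée (x = Rλ, y = Rφ), meridians are true-scale (h = 1) and parallels are stretched by k = sec φ.
At 27.5°: h = 1.000, k = 1.127; principal scales a = 1.127, b = 1.000.
sin(ω/2) = (a − b)/(a + b) = 0.1274/2.127 = 0.05988, so ω = 2 arcsin(0.05988) ≈ 6.9°.

6.9°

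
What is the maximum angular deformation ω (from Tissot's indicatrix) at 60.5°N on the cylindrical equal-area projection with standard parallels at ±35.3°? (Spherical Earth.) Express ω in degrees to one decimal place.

A cylindrical equal-area projection with standard parallel φ₀ has meridian scale h = cos φ / cos φ₀ and parallel scale k = cos φ₀ / cos φ (so areas are preserved, h·k = 1).
At 60.5°: h = 0.6034, k = 1.657; principal scales a = 1.657, b = 0.6034.
sin(ω/2) = (a − b)/(a + b) = 1.054/2.261 = 0.4662, so ω = 2 arcsin(0.4662) ≈ 55.6°.

55.6°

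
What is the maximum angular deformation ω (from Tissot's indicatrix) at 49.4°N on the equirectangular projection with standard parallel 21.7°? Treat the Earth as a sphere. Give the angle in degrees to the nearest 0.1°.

20.3°

In the equirectangular projection with standard parallel φ₀ = 21.7° (x = Rλ cos φ₀, y = Rφ), meridians are true-scale (h = 1) and the parallel scale is k = cos φ₀ / cos φ.
At 49.4°: h = 1.000, k = 1.428; principal scales a = 1.428, b = 1.000.
sin(ω/2) = (a − b)/(a + b) = 0.4277/2.428 = 0.1762, so ω = 2 arcsin(0.1762) ≈ 20.3°.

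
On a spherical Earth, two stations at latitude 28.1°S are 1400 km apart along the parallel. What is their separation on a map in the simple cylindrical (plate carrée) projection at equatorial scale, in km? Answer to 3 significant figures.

In the plate carrée (x = Rλ, y = Rφ), meridians are true-scale (h = 1) and parallels are stretched by k = sec φ.
Along the parallel, k = sec 28.1° = 1/0.8821 = 1.134.
Map distance = 1400 × 1.134 ≈ 1590 km.

1590 km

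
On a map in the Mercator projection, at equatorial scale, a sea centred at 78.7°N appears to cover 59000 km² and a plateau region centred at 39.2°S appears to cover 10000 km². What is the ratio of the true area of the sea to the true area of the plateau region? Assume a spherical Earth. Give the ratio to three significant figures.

0.377

On Mercator the areal scale is sec²φ, so true area = apparent × cos²φ.
True area of sea: 59000 × cos²(78.7°) = 59000 × 0.03839 = 2265 km².
True area of plateau region: 10000 × cos²(39.2°) = 10000 × 0.6005 = 6005 km².
Ratio = 2265 / 6005 ≈ 0.377.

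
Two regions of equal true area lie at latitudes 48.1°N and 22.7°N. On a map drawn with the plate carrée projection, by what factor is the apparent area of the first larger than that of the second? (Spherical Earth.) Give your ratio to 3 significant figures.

1.38

For the equirectangular projection with φ₀ = 0 (plate carrée), h = 1 along meridians and k = sec φ along parallels.
Areal scale at 48.1°: h·k = 1.000 × 1.497 = 1.497.
Areal scale at 22.7°: h·k = 1.000 × 1.084 = 1.084.
Ratio = 1.497/1.084 ≈ 1.38.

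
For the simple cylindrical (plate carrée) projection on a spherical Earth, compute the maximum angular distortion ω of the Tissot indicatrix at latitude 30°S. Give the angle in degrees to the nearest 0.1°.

8.2°

For the equirectangular projection with φ₀ = 0 (plate carrée), h = 1 along meridians and k = sec φ along parallels.
At 30°: h = 1.000, k = 1.155; principal scales a = 1.155, b = 1.000.
sin(ω/2) = (a − b)/(a + b) = 0.1547/2.155 = 0.07180, so ω = 2 arcsin(0.07180) ≈ 8.2°.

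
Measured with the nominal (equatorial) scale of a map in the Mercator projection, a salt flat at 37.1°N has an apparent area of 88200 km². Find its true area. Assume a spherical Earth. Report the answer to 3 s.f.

56100 km²

For Mercator, h = k = sec φ (a conformal cylindrical projection has a single point scale, 1/cos φ).
Areal scale = k² = sec²φ = 1/cos²(37.1°) = 1/0.7976² = 1.572.
True area = apparent / (areal scale) = 88200 / 1.572 ≈ 56100 km².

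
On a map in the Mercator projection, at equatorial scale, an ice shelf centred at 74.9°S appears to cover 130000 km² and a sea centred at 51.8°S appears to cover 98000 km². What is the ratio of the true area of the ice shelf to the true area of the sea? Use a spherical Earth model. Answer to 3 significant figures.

0.235

Mercator's areal exaggeration is sec²φ; hence true area = (apparent area) · cos²φ.
True area of ice shelf: 130000 × cos²(74.9°) = 130000 × 0.06786 = 8822 km².
True area of sea: 98000 × cos²(51.8°) = 98000 × 0.3824 = 37480 km².
Ratio = 8822 / 37480 ≈ 0.235.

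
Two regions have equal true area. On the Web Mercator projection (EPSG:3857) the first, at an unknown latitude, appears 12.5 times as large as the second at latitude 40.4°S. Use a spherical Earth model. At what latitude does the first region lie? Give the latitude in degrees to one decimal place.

77.6°

On Mercator, (apparent₁)/(apparent₂) = sec²φ₁ / sec²φ₂ when true areas are equal.
cos²φ₂ / cos²φ₁ = 12.5  ⇒  cos φ₁ = cos 40.4° / √12.5 = 0.7615/3.536 = 0.2154.
φ₁ = arccos(0.2154) ≈ 77.6°.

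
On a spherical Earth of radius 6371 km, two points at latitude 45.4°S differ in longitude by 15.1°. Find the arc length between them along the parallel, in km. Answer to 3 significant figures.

Arc length along a parallel = R cos φ · Δλ (with Δλ in radians).
= 6371 × cos 45.4° × (15.1° × π/180) = 6371 × 0.7022 × 0.2635 ≈ 1180 km.

1180 km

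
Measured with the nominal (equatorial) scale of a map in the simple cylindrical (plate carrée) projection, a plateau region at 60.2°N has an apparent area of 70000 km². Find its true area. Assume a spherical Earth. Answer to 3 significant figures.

34800 km²

For the equirectangular projection with φ₀ = 0 (plate carrée), h = 1 along meridians and k = sec φ along parallels.
Areal scale = h·k = 1 × sec φ; at 60.2°, h = 1.000, k = 2.012, so h·k = 2.012.
True area = apparent / (areal scale) = 70000 / 2.012 ≈ 34800 km².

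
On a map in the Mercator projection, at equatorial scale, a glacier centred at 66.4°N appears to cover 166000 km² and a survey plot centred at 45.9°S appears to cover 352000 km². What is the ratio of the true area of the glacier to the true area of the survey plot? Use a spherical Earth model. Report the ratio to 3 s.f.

0.156

Since Mercator area scale is 1/cos²φ, the true area equals the apparent area multiplied by cos²φ.
True area of glacier: 166000 × cos²(66.4°) = 166000 × 0.1603 = 26610 km².
True area of survey plot: 352000 × cos²(45.9°) = 352000 × 0.4843 = 170500 km².
Ratio = 26610 / 170500 ≈ 0.156.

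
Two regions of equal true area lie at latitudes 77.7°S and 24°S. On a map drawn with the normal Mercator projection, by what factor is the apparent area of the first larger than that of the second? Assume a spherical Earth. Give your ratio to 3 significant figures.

18.4

On Mercator, area is exaggerated by sec²φ = 1/cos²φ.
At 77.7°: sec²(77.7°) = 1/0.2130² = 22.04.
At 24°: sec²(24°) = 1/0.9135² = 1.198.
Ratio = 22.04/1.198 = cos²(24°)/cos²(77.7°) ≈ 18.4.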